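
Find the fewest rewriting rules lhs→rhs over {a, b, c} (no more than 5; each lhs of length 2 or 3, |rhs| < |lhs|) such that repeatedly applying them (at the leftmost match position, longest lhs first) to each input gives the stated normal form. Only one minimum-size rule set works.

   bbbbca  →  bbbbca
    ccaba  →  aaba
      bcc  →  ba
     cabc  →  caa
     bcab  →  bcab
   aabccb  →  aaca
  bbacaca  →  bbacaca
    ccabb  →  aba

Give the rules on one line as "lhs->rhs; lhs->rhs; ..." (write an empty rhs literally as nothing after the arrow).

  | bbbbca
  | ccaba => aaba
  | bcc => ba
  | cabc => caa

abb->ba; abc->aa; acb->ca; cc->a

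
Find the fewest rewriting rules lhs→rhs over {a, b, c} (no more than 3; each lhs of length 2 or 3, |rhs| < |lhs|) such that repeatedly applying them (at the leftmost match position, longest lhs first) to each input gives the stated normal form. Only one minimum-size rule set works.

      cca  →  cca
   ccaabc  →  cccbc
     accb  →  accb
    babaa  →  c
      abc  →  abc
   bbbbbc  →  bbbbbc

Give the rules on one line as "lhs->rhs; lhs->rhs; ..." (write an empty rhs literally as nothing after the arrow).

  | cca
  | ccaabc => cccbc
  | accb
  | babaa => aa => c

aa->c; bab->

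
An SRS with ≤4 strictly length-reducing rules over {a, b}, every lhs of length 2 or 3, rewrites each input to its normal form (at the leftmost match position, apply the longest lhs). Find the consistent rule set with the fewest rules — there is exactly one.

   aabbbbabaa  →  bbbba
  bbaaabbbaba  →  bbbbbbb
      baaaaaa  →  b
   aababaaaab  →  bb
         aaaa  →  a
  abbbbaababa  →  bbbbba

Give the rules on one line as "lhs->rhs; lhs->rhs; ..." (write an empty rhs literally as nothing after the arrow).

aaa->; ab->; aba->bb

  | aabbbbabaa => abbbabaa => bbabaa => bbbba
  | bbaaabbbaba => bbbbbaba => bbbbbbb
  | baaaaaa => baaa => b
  | aababaaaab => abbbaaaab => bbaaaab => bbab => bb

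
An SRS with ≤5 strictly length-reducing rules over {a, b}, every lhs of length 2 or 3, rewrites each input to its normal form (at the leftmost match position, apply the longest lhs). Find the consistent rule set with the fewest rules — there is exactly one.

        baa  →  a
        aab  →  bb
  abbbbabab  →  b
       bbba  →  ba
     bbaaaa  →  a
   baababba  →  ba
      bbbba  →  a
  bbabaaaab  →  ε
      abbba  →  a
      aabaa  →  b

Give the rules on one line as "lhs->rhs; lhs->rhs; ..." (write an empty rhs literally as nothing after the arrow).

  | baa => a
  | aab => bb
  | abbbbabab => bbbabab => babab => bab => b
  | bbba => ba

aa->b; ab->; baa->a; bba->a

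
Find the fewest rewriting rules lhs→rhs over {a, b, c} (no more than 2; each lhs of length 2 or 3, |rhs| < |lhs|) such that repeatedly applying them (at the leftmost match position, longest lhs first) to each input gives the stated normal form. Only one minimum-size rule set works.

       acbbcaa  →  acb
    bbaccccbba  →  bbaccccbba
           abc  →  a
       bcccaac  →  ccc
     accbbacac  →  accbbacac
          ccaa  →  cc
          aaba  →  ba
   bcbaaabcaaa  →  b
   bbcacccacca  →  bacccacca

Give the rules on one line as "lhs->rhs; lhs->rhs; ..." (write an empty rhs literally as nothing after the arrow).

aa->; bc->

  | acbbcaa => acbaa => acb
  | bbaccccbba
  | abc => a
  | bcccaac => ccaac => ccc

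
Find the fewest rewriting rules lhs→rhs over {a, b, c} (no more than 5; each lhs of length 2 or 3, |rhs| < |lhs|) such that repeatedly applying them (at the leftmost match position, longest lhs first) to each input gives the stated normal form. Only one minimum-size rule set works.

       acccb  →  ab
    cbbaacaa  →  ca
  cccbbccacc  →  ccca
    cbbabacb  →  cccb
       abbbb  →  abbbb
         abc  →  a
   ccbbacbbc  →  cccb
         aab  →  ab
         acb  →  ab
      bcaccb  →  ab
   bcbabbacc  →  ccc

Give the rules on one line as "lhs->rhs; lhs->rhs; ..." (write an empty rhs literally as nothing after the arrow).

  | acccb => accb => acb => ab
  | cbbaacaa => cbcacaa => cacaa => caaa => caa => ca
  | cccbbccacc => cccbcacc => cccacc => cccac => ccca
  | cbbabacb => cbcbacb => cbacb => cccb

aa->a; ac->a; ba->c; bc->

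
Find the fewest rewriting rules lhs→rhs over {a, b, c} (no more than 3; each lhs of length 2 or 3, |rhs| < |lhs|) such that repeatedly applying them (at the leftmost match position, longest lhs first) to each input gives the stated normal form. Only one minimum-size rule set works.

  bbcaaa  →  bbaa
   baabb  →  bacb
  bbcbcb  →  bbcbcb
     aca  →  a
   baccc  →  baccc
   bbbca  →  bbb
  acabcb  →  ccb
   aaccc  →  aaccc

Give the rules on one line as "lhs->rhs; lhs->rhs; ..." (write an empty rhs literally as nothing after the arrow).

  | bbcaaa => bbaa
  | baabb => bacb
  | bbcbcb
  | aca => a

ab->c; ca->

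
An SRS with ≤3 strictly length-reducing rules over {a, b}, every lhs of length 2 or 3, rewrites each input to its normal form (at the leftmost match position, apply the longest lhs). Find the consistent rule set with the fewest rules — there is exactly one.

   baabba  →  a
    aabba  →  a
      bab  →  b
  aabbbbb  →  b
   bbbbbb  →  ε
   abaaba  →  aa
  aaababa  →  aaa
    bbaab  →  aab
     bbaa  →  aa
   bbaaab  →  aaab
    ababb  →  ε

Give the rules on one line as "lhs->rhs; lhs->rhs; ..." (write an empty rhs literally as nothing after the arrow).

abb->bb; ba->; bb->

  | baabba => abba => bba => a
  | aabba => abba => bba => a
  | bab => b
  | aabbbbb => abbbbb => bbbbb => bbb => b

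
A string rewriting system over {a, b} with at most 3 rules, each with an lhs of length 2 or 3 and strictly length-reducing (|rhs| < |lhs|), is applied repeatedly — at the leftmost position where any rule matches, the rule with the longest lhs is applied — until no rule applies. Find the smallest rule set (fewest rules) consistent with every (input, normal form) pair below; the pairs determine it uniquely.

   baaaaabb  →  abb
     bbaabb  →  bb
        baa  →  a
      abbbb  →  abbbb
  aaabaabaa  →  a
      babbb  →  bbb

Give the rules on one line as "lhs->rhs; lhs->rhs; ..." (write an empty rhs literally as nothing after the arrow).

aa->a; ba->

  | baaaaabb => aaaabb => aaabb => aabb => abb
  | bbaabb => babb => bb
  | baa => a
  | abbbb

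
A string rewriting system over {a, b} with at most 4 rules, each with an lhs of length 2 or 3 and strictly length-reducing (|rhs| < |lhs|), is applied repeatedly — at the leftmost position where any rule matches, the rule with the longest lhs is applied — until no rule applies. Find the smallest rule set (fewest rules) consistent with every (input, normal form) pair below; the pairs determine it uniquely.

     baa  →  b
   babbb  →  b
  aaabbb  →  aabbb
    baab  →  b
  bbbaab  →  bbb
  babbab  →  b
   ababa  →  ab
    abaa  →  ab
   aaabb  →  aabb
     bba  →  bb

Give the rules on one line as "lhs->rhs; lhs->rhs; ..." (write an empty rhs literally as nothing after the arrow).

  | baa => ba => b
  | babbb => babb => bab => ba => b
  | aaabbb => aabbb
  | baab => bab => ba => b

aaa->aa; ba->b; bab->ba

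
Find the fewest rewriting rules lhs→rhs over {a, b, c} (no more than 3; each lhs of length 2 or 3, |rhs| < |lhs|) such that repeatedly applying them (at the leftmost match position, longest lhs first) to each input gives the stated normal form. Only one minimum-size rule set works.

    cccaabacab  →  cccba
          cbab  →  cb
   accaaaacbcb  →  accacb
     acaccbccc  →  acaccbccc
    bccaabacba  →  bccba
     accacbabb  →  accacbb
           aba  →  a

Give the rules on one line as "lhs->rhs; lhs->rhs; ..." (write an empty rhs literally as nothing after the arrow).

aac->ba; ab->

  | cccaabacab => cccaacab => cccbaab => cccba
  | cbab => cb
  | accaaaacbcb => accaababcb => accaabcb => accacb
  | acaccbccc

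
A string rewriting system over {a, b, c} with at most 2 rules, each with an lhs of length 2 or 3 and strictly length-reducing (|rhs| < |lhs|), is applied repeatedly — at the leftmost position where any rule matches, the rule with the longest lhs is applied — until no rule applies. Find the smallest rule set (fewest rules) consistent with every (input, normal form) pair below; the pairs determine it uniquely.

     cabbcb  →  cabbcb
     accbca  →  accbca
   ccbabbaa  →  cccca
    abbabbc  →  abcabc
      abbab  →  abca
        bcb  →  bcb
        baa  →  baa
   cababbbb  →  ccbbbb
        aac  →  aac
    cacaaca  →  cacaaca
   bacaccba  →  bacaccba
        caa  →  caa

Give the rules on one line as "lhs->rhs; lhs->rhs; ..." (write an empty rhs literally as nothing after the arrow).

aba->c; bab->ca

  | cabbcb
  | accbca
  | ccbabbaa => cccabaa => cccca
  | abbabbc => abcabc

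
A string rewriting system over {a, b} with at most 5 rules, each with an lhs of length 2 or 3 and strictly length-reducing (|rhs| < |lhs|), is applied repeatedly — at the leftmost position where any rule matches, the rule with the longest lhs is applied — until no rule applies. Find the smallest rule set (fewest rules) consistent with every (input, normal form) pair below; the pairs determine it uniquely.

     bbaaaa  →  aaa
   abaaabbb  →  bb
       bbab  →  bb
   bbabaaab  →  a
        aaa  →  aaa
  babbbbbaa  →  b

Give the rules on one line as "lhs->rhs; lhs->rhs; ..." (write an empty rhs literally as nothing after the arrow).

  | bbaaaa => abaaa => baaa => aaa
  | abaaabbb => baaabbb => aaabbb => ababb => babb => abb => bb
  | bbab => abb => bb
  | bbabaaab => abbaaab => bbaaab => abaab => baab => aab => ba => a

aab->ba; ab->b; ba->a; bba->ab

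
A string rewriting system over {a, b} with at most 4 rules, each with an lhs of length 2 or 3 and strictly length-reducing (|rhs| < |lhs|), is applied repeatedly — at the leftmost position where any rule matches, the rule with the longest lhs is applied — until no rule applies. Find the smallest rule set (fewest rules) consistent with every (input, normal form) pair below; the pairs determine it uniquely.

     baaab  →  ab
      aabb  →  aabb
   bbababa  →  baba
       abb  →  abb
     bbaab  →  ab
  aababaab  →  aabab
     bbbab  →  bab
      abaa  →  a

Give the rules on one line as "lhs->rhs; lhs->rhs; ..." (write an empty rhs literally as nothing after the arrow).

baa->; bba->; bbb->b

  | baaab => ab
  | aabb
  | bbababa => baba
  | abb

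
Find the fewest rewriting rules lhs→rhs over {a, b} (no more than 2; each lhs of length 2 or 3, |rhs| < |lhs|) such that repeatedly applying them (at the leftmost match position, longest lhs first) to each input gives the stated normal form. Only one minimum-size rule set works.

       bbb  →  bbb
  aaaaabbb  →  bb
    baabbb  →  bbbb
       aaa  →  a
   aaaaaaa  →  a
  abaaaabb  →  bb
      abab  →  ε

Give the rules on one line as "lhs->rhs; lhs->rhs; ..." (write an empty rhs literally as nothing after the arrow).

  | bbb
  | aaaaabbb => aaabbb => abbb => bb
  | baabbb => bbbb
  | aaa => a

aa->; ab->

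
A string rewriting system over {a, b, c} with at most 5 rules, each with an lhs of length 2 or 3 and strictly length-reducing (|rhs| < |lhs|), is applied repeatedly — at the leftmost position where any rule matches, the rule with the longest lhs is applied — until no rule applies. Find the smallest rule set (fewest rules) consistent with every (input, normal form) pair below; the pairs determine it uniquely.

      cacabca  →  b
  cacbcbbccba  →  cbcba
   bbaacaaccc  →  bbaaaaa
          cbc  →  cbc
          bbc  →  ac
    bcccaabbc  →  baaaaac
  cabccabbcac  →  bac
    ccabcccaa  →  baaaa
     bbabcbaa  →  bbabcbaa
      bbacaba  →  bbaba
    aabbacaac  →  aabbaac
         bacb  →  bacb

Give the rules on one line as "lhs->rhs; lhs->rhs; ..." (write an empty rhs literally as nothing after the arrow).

  | cacabca => cabca => bca => b
  | cacbcbbccba => cbcbbccba => cbcaccba => cbccba => cbcba
  | bbaacaaccc => bbaaaccc => bbaaaaa
  | cbc

bbc->ac; ca->; cc->c; ccc->aa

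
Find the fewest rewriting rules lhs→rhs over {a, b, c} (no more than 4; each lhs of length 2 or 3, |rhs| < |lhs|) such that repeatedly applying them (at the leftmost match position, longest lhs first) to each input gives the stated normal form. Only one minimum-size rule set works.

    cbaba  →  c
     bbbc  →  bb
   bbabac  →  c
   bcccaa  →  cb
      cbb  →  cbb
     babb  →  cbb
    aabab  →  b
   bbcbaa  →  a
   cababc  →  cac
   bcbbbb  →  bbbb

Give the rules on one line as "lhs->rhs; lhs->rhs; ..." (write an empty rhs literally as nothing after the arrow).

  | cbaba => ccba => cba => cc => c
  | bbbc => bb
  | bbabac => bcbac => bac => cc => c
  | bcccaa => ccaa => caa => cb

aa->b; ba->c; bc->; cc->c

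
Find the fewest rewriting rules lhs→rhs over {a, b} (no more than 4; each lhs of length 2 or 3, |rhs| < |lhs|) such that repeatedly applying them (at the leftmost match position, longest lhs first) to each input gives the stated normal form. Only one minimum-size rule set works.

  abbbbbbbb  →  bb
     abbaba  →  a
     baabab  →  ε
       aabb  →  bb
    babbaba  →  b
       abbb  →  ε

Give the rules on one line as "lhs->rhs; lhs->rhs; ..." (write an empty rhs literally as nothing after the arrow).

  | abbbbbbbb => bbbbbbbb => bbbbb => bb
  | abbaba => bbaba => bbba => a
  | baabab => babab => bbab => bbb => ε
  | aabb => abb => bb

ab->b; ba->b; bbb->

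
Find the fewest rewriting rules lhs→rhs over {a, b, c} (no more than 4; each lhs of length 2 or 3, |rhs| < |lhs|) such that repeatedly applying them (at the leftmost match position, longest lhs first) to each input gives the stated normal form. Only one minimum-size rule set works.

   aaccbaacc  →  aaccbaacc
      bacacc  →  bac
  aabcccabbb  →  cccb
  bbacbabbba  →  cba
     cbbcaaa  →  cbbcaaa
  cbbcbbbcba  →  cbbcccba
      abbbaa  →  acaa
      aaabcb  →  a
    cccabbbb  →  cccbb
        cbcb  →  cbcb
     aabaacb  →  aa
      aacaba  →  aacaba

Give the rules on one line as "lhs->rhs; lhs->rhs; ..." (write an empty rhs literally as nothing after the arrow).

  | aaccbaacc
  | bacacc => bacbc => bac
  | aabcccabbb => cccabbb => cccac => cccb
  | bbacbabbba => bbaabbba => bbbba => cba

aab->; acb->a; bbb->c; cac->cb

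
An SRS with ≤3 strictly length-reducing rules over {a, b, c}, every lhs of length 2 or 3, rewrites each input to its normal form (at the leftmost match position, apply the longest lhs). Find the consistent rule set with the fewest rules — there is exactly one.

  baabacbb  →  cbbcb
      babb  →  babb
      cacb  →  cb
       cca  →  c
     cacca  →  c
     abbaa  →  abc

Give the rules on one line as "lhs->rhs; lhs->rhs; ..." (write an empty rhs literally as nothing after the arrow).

acb->bc; baa->c; ca->

  | baabacbb => cbacbb => cbbcb
  | babb
  | cacb => cb
  | cca => c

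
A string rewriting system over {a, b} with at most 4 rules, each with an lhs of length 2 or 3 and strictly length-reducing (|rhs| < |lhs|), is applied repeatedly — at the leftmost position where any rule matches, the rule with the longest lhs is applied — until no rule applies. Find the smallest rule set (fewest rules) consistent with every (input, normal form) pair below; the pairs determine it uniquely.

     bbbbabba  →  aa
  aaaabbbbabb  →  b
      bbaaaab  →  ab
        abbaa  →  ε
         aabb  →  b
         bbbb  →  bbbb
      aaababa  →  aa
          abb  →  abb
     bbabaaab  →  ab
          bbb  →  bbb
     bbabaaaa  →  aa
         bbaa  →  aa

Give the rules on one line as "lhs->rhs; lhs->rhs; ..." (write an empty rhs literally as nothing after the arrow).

  | bbbbabba => bbbabba => bbabba => babba => abba => aba => aa
  | aaaabbbbabb => abbbbabb => abbbabb => abbabb => ababb => aabb => b
  | bbaaaab => baaaab => aaaab => ab
  | abbaa => abaa => aaa => ε

aaa->; aab->; ba->a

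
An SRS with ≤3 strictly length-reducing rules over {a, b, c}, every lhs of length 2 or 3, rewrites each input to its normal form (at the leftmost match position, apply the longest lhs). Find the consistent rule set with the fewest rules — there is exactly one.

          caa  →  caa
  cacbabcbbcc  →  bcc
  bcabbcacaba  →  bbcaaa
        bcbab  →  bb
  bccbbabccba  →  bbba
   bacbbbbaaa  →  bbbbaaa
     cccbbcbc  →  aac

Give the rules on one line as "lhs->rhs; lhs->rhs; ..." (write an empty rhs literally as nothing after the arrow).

ab->b; cb->a; ccb->

  | caa
  | cacbabcbbcc => caaabcbbcc => caabcbbcc => cabcbbcc => cbcbbcc => acbbcc => aabcc => abcc => bcc
  | bcabbcacaba => bcbbcacaba => babcacaba => bbcacaba => bbcacba => bbcaaa
  | bcbab => baab => bab => bb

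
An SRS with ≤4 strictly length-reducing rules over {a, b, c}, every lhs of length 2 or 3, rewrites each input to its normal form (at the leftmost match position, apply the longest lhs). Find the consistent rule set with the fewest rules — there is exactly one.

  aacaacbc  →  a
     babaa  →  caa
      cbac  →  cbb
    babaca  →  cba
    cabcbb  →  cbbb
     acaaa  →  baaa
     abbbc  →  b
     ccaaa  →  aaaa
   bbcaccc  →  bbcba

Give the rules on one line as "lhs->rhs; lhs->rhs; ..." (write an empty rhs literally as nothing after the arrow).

  | aacaacbc => abaacbc => aaacbc => aabbc => aabc => aac => ab => a
  | babaa => caa
  | cbac => cbb
  | babaca => caca => cba

ab->a; ac->b; bab->c; cc->a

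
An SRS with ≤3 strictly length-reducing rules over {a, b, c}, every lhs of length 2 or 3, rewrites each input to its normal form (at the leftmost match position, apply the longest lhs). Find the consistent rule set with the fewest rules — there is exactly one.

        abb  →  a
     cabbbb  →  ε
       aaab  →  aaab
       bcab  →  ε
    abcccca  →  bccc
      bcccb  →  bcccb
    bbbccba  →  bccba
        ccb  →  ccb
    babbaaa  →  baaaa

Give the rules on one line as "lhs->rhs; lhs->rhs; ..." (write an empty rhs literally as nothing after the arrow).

  | abb => a
  | cabbbb => bbbb => bb => ε
  | aaab
  | bcab => bb => ε

abc->bc; bb->; ca->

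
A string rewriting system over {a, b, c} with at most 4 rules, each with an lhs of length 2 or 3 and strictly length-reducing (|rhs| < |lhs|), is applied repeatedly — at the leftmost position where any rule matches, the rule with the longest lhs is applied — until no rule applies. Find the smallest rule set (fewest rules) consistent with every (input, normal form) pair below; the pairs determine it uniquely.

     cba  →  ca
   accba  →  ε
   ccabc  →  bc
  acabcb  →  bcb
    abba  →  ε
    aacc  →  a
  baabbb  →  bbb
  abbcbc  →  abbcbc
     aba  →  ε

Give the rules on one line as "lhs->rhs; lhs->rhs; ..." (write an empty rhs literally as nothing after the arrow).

  | cba => ca
  | accba => acba => aba => aa => ε
  | ccabc => aabc => bc
  | acabcb => aabcb => bcb

aa->; ac->a; ba->a; cc->a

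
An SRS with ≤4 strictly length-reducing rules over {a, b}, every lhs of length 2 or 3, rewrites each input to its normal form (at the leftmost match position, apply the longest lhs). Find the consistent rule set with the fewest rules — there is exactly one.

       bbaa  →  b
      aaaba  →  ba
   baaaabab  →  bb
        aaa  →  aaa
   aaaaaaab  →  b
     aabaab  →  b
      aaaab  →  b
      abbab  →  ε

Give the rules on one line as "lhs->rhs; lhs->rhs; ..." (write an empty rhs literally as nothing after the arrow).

ab->b; baa->; bbb->

  | bbaa => b
  | aaaba => aaba => aba => ba
  | baaaabab => aabab => abab => bab => bb
  | aaa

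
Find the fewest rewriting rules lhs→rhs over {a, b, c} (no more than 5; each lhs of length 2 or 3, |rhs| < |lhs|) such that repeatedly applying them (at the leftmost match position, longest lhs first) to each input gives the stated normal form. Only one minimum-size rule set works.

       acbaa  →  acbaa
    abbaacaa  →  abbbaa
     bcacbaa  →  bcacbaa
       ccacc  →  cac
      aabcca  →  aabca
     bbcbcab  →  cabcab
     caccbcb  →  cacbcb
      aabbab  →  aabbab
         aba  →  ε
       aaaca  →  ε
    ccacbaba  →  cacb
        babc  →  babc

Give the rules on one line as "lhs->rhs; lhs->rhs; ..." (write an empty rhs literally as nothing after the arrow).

  | acbaa
  | abbaacaa => abbbaa
  | bcacbaa
  | ccacc => cacc => cac

aac->b; aba->; bbc->ca; cc->c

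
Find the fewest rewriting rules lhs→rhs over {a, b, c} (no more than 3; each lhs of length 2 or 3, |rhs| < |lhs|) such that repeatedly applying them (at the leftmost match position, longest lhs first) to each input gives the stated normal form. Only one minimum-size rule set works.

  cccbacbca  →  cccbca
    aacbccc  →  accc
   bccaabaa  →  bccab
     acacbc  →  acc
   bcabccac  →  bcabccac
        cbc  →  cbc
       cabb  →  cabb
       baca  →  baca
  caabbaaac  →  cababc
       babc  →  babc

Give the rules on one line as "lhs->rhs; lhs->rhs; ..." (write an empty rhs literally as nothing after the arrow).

aaa->ab; aab->a; acb->

  | cccbacbca => cccbca
  | aacbccc => accc
  | bccaabaa => bccaaa => bccab
  | acacbc => acc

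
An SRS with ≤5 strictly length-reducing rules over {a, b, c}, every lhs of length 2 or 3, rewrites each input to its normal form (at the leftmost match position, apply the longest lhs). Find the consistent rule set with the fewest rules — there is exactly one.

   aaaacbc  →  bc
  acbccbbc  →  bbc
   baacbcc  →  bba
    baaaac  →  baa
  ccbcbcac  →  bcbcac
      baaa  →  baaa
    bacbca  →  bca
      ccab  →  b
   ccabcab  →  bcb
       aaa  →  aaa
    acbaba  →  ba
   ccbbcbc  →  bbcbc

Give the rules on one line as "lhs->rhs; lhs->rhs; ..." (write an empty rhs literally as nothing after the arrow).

aac->; ab->b; acb->; cc->a

  | aaaacbc => aabc => abc => bc
  | acbccbbc => ccbbc => abbc => bbc
  | baacbcc => bbcc => bba
  | baaaac => baa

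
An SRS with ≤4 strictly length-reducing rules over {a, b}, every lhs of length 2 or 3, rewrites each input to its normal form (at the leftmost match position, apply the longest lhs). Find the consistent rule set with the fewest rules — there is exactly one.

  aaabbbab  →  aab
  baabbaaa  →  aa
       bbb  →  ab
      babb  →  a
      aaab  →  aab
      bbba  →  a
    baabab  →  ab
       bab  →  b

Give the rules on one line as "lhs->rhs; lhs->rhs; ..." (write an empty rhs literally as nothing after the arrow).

aaa->aa; ba->; bb->a

  | aaabbbab => aabbbab => aaabab => aabab => aab
  | baabbaaa => abbaaa => aaaaa => aaaa => aaa => aa
  | bbb => ab
  | babb => bb => a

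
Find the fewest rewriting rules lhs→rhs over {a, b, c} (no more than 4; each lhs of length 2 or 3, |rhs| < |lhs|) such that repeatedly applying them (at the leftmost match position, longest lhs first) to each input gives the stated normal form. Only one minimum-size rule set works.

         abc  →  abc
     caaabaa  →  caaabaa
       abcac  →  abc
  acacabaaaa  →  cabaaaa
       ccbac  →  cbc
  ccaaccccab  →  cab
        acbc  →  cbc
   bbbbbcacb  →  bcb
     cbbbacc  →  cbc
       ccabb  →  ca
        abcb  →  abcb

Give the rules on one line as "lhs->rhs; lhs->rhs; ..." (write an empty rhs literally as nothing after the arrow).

ac->c; bb->; cc->c

  | abc
  | caaabaa
  | abcac => abcc => abc
  | acacabaaaa => cacabaaaa => ccabaaaa => cabaaaa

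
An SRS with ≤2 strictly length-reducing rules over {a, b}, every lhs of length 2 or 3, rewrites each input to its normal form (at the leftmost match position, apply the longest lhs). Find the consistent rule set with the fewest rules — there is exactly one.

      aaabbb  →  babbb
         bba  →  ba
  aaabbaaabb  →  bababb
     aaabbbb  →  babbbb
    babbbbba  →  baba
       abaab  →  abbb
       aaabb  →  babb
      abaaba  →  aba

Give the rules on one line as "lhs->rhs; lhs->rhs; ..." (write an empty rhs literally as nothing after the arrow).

  | aaabbb => babbb
  | bba => ba
  | aaabbaaabb => babbaaabb => babaaabb => babbabb => bababb
  | aaabbbb => babbbb

aa->b; bba->ba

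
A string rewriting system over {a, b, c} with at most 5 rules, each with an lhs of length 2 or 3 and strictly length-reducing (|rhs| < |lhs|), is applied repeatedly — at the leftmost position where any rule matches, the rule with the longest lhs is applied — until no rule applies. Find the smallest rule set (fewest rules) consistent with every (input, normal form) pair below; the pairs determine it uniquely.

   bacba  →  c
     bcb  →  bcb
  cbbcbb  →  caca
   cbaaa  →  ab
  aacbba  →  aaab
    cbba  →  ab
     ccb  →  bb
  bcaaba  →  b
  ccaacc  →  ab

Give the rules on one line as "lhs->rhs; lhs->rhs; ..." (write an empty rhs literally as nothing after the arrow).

  | bacba => cba => c
  | bcb
  | cbbcbb => cacbb => caca
  | cbaaa => caa => ab

ba->; caa->ab; cbb->ca; cc->b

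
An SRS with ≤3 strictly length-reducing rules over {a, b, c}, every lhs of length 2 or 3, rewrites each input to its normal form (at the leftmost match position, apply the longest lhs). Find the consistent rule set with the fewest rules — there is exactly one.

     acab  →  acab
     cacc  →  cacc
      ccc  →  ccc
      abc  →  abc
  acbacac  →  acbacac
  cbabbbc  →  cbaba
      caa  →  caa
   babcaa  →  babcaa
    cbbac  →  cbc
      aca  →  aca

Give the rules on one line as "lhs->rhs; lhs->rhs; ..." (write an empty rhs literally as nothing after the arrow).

  | acab
  | cacc
  | ccc
  | abc

bba->b; bbc->a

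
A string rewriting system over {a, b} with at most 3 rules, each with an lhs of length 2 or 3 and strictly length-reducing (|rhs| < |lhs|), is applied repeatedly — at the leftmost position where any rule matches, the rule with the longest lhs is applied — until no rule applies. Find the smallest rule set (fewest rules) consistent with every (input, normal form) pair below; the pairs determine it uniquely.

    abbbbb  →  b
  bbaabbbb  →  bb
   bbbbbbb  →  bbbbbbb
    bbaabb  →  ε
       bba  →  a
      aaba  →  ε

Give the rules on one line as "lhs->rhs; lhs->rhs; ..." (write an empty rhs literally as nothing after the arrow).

aaa->; abb->aa; ba->a

  | abbbbb => aabbb => aaab => b
  | bbaabbbb => baabbbb => aabbbb => aaabb => bb
  | bbbbbbb
  | bbaabb => baabb => aabb => aaa => ε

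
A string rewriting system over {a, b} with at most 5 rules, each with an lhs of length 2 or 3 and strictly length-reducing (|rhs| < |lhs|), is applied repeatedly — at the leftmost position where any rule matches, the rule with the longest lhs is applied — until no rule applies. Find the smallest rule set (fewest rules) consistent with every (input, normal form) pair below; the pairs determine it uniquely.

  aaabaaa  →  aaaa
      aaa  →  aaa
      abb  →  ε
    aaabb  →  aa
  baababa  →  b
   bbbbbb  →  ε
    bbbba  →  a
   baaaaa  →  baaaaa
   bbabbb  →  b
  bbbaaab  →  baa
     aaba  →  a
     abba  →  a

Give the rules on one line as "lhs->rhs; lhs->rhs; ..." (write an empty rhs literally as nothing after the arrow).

  | aaabaaa => aaaa
  | aaa
  | abb => ε
  | aaabb => aa

ab->; aba->; abb->; bb->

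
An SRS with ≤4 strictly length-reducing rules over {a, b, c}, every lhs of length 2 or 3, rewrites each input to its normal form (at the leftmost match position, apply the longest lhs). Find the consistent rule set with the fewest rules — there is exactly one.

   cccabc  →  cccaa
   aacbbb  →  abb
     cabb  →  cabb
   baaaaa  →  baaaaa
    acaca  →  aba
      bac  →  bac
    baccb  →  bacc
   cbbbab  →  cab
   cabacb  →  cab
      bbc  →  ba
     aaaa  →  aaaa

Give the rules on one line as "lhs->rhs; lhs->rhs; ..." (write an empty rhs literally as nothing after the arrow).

  | cccabc => cccaa
  | aacbbb => abb
  | cabb
  | baaaaa

acb->; bc->a; cac->b; cb->c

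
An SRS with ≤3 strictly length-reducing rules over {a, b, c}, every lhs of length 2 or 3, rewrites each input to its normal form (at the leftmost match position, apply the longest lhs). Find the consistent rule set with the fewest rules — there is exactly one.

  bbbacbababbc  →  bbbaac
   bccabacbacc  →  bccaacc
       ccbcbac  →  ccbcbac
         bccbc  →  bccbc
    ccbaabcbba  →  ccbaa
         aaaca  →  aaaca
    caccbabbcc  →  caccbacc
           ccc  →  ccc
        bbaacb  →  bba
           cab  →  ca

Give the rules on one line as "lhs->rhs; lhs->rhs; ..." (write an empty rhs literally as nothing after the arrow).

  | bbbacbababbc => bbbababbc => bbbaabbc => bbbaabc => bbbaac
  | bccabacbacc => bccaacbacc => bccaacc
  | ccbcbac
  | bccbc

ab->a; acb->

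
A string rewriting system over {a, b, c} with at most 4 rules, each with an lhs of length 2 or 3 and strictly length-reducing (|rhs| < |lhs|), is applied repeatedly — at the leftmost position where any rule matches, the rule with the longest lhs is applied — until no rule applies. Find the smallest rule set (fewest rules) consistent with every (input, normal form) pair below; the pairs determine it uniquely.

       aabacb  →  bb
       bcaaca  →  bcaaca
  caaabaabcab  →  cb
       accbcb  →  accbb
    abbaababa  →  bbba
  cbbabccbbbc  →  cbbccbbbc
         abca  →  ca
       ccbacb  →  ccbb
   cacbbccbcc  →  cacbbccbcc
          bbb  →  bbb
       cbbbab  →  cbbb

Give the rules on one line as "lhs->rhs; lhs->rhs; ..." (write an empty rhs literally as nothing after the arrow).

  | aabacb => abacb => bacb => bb
  | bcaaca
  | caaabaabcab => caabaabcab => cabaabcab => cbaabcab => cbacab => cbab => cb
  | accbcb => accbb

ab->; aba->ba; bac->b; bcb->bb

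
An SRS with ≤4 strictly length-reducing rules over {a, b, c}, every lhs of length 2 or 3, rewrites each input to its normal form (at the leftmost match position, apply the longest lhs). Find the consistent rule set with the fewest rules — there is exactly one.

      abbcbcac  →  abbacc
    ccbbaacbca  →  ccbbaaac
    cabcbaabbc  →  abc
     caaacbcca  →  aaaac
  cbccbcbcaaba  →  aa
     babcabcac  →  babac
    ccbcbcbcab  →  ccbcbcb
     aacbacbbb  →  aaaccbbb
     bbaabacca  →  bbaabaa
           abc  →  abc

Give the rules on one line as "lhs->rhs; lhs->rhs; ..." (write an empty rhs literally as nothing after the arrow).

ca->a; cab->; cba->ac

  | abbcbcac => abbcbac => abbacc
  | ccbbaacbca => ccbbaacba => ccbbaaac
  | cabcbaabbc => cbaabbc => acabbc => abc
  | caaacbcca => aaacbcca => aaacbca => aaacba => aaaac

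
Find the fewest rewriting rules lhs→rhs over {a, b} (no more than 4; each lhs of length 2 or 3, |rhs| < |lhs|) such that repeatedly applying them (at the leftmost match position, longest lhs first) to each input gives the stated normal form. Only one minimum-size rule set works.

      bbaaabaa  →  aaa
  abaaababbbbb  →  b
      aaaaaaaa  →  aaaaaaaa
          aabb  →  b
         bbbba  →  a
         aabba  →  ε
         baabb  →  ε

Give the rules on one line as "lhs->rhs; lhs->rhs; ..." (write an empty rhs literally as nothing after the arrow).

aab->; ab->b; ba->; bb->

  | bbaaabaa => aaabaa => aaa
  | abaaababbbbb => baaababbbbb => aababbbbb => abbbbb => bbbbb => bbb => b
  | aaaaaaaa
  | aabb => b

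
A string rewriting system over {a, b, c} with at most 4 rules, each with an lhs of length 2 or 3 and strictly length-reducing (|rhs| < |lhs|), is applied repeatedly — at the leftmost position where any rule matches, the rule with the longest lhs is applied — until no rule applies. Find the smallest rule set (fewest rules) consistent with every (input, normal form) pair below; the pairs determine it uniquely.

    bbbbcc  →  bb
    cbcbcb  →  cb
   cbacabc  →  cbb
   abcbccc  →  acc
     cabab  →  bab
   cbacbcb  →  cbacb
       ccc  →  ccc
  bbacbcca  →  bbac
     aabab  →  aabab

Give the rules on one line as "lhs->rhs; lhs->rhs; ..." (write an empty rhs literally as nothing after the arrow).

  | bbbbcc => bbbc => bb
  | cbcbcb => cbcb => cb
  | cbacabc => cbbbc => cbb
  | abcbccc => abccc => acc

aca->b; bc->; ca->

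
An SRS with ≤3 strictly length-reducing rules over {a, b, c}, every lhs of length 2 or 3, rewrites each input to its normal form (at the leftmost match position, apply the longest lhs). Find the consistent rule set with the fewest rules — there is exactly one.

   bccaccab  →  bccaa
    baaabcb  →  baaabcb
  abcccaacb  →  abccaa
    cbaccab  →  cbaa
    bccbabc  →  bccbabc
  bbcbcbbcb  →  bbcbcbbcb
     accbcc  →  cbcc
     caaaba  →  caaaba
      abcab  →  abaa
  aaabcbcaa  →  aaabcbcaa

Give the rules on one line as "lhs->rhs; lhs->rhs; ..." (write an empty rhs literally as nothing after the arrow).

ac->; cab->aa

  | bccaccab => bcccab => bccaa
  | baaabcb
  | abcccaacb => abcccab => abccaa
  | cbaccab => cbcab => cbaa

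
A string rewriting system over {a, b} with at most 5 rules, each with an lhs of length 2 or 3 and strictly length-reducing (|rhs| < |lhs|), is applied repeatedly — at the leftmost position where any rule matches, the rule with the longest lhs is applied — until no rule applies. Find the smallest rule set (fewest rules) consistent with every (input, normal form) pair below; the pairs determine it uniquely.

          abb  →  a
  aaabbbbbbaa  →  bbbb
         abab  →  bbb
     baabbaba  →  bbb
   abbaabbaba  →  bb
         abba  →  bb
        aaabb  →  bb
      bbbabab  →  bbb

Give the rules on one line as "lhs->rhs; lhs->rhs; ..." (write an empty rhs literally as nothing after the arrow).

  | abb => ab => a
  | aaabbbbbbaa => bbbbbbaa => bbbbba => bbbb
  | abab => bbb
  | baabbaba => baababa => babbba => babba => baba => bbb

aaa->; ab->a; aba->bb; bba->b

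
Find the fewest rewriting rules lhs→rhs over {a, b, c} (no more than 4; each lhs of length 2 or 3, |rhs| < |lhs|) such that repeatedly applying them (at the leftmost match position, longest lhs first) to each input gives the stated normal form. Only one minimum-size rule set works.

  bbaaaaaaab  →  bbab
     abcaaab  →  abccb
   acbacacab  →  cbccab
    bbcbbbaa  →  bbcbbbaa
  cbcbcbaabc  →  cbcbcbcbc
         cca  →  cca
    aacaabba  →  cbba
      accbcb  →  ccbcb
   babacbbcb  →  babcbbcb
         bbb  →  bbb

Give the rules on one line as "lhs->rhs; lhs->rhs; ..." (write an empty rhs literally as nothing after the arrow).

  | bbaaaaaaab => bbaaaaacb => bbaaaab => bbaacb => bbab
  | abcaaab => abcacb => abccb
  | acbacacab => cbacacab => cbcacab => cbccab
  | bbcbbbaa

aab->cb; aac->a; ac->c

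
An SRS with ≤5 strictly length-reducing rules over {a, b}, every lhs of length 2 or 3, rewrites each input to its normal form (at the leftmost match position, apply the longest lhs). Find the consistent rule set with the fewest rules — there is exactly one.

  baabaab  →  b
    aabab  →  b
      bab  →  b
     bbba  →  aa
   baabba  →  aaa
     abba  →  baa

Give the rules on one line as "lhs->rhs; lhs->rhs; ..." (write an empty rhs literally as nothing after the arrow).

ab->b; abb->ba; bb->b; bba->aa

  | baabaab => babaab => bbaab => aaab => aab => ab => b
  | aabab => abab => bab => bb => b
  | bab => bb => b
  | bbba => bba => aa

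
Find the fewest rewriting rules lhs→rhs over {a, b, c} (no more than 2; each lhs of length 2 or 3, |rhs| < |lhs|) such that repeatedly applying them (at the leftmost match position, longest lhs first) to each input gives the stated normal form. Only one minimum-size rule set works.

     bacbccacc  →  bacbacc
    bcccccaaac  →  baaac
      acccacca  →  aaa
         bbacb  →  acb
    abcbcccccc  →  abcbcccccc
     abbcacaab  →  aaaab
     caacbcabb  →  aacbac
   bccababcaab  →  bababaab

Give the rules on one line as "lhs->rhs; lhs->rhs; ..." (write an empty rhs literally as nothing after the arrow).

  | bacbccacc => bacbcacc => bacbacc
  | bcccccaaac => bccccaaac => bcccaaac => bccaaac => bcaaac => baaac
  | acccacca => accacca => acacca => aacca => aaca => aaa
  | bbacb => cacb => acb

bb->c; ca->a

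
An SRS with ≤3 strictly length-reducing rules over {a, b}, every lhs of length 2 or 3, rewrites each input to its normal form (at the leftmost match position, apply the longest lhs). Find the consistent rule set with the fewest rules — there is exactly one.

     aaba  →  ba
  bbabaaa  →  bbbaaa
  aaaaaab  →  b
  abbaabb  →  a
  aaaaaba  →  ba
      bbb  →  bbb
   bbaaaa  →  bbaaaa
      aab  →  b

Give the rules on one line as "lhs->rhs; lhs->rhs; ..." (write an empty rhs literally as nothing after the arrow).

ab->b; abb->

  | aaba => aba => ba
  | bbabaaa => bbbaaa
  | aaaaaab => aaaaab => aaaab => aaab => aab => ab => b
  | abbaabb => aabb => a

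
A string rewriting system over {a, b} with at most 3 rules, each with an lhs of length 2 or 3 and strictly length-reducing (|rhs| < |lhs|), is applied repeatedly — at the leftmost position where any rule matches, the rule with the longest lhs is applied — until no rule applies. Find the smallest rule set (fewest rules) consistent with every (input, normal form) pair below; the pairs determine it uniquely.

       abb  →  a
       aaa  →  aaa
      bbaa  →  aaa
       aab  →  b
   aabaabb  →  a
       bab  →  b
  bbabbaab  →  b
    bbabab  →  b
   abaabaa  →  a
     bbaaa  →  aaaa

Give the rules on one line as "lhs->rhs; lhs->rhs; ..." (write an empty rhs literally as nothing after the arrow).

  | abb => bb => a
  | aaa
  | bbaa => aaa
  | aab => ab => b

ab->b; ba->; bb->a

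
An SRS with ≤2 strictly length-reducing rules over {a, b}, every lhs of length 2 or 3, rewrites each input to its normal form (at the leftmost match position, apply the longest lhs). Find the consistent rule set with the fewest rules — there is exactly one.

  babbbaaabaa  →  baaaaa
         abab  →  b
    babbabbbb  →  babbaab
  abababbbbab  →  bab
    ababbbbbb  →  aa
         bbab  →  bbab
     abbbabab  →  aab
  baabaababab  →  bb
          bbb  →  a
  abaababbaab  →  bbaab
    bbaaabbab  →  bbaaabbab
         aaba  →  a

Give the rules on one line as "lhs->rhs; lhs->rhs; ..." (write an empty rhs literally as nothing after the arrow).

  | babbbaaabaa => baaaaabaa => baaaaa
  | abab => b
  | babbabbbb => babbaab
  | abababbbbab => babbbbab => baabab => bab

aba->; bbb->a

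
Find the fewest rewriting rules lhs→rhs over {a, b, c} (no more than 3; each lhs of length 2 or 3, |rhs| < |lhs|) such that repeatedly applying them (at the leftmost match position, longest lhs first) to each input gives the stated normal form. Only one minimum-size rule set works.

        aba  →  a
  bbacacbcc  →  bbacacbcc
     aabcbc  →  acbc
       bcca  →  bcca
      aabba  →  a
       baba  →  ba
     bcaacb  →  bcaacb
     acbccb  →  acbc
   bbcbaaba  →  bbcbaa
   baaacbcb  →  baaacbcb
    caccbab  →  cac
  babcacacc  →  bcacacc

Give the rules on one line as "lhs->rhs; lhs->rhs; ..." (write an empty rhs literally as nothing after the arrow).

ab->; ccb->c

  | aba => a
  | bbacacbcc
  | aabcbc => acbc
  | bcca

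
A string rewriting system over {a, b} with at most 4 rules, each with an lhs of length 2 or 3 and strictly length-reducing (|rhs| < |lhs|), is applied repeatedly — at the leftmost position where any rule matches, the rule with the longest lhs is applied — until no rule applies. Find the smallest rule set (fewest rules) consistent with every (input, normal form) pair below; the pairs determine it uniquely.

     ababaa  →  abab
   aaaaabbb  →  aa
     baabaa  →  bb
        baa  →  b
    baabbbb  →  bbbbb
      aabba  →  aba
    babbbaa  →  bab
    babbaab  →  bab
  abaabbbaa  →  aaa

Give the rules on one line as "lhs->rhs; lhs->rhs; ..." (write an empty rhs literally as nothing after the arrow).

  | ababaa => abab
  | aaaaabbb => aaaabb => aaab => aa
  | baabaa => bbaa => bb
  | baa => b

aab->a; abb->a; baa->b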